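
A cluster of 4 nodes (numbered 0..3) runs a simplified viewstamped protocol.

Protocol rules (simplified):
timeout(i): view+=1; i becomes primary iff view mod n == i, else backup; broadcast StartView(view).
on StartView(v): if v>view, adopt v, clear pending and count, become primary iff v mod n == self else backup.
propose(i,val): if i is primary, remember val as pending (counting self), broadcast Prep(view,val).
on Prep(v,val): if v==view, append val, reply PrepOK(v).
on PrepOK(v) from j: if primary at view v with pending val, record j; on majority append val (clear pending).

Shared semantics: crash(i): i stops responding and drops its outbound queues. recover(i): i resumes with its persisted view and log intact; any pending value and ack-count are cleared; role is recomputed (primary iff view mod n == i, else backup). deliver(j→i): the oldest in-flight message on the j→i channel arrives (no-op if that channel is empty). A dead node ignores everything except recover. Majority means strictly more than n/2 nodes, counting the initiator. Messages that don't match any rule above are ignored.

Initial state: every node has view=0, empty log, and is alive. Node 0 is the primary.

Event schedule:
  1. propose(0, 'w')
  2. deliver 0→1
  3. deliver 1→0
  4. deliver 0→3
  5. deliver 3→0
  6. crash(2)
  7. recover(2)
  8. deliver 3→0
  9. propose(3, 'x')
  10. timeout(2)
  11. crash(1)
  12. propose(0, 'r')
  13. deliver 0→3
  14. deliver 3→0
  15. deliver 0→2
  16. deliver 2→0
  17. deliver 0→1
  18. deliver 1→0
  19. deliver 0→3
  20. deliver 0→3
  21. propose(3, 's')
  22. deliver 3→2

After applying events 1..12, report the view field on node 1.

0

[1] propose(0,'w') → ∅
[2] deliver 0→1 → N1(back v0 [w])
[3] deliver 1→0 → ∅
[4] deliver 0→3 → N3(back v0 [w])
[5] deliver 3→0 → N0(prim v0 [w])
[6] crash(2) → N2(✗back v0 [-])
[7] recover(2) → N2(back v0 [-])
[8] deliver 3→0 → ∅
[9] propose(3,'x') → ∅
[10] timeout(2) → N2(back v1 [-])
[11] crash(1) → N1(✗back v0 [w])
[12] propose(0,'r') → ∅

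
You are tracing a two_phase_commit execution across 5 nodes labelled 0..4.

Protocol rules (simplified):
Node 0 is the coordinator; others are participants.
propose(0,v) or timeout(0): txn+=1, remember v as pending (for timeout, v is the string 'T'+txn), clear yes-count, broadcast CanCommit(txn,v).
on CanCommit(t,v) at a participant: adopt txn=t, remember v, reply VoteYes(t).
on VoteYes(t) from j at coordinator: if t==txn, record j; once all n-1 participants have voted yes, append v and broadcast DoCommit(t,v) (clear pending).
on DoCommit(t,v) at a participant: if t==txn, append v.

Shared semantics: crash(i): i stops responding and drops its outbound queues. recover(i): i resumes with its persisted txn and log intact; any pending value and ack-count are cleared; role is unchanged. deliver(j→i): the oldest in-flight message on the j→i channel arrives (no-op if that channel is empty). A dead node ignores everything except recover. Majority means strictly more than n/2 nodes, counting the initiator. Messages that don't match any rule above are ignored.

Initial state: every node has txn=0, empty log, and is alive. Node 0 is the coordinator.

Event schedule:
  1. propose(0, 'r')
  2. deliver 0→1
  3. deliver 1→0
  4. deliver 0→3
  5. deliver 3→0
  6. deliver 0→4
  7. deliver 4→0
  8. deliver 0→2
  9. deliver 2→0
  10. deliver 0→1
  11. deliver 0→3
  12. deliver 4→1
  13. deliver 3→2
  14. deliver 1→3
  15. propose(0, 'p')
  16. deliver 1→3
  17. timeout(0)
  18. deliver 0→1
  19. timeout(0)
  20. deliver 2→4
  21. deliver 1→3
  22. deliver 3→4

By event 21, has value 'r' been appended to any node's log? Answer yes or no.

yes

e1 propose(0,'r'): 0[coor,t=1,-]
e2 deliver 0→1: 1[part,t=1,-]
e3 deliver 1→0: ·
e4 deliver 0→3: 3[part,t=1,-]
e5 deliver 3→0: ·
e6 deliver 0→4: 4[part,t=1,-]
e7 deliver 4→0: ·
e8 deliver 0→2: 2[part,t=1,-]
e9 deliver 2→0: 0[coor,t=1,r]
e10 deliver 0→1: 1[part,t=1,r]
e11 deliver 0→3: 3[part,t=1,r]
e12 deliver 4→1: ·
e13 deliver 3→2: ·
e14 deliver 1→3: ·
e15 propose(0,'p'): 0[coor,t=2,r]
e16 deliver 1→3: ·
e17 timeout(0): 0[coor,t=3,r]
e18 deliver 0→1: 1[part,t=2,r]
e19 timeout(0): 0[coor,t=4,r]
e20 deliver 2→4: ·
e21 deliver 1→3: ·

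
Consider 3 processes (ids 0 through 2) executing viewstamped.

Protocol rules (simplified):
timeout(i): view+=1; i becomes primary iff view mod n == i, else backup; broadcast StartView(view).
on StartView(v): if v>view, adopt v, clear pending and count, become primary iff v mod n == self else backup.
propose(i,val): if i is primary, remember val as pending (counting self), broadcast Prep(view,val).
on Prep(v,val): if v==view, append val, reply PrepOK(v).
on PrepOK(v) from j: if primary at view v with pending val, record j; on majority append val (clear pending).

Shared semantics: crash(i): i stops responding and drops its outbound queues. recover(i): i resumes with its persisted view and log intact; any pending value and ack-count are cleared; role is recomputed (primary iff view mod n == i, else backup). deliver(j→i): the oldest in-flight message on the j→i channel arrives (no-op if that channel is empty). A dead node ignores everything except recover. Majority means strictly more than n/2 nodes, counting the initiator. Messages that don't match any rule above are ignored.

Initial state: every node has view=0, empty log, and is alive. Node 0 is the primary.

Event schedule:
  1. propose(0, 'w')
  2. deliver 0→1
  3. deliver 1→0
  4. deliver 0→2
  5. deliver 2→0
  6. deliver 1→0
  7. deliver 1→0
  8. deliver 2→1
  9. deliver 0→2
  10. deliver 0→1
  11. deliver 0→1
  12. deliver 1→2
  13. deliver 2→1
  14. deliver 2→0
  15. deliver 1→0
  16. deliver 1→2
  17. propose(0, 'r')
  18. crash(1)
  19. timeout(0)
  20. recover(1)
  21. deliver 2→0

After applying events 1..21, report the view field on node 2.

[1] propose(0,'w') → ∅
[2] deliver 0→1 → N1(back v0 [w])
[3] deliver 1→0 → N0(prim v0 [w])
[4] deliver 0→2 → N2(back v0 [w])
[5] deliver 2→0 → ∅
[6] deliver 1→0 → ∅
[7] deliver 1→0 → ∅
[8] deliver 2→1 → ∅
[9] deliver 0→2 → ∅
[10] deliver 0→1 → ∅
[11] deliver 0→1 → ∅
[12] deliver 1→2 → ∅
[13] deliver 2→1 → ∅
[14] deliver 2→0 → ∅
[15] deliver 1→0 → ∅
[16] deliver 1→2 → ∅
[17] propose(0,'r') → ∅
[18] crash(1) → N1(✗back v0 [w])
[19] timeout(0) → N0(back v1 [w])
[20] recover(1) → N1(back v0 [w])
[21] deliver 2→0 → ∅

0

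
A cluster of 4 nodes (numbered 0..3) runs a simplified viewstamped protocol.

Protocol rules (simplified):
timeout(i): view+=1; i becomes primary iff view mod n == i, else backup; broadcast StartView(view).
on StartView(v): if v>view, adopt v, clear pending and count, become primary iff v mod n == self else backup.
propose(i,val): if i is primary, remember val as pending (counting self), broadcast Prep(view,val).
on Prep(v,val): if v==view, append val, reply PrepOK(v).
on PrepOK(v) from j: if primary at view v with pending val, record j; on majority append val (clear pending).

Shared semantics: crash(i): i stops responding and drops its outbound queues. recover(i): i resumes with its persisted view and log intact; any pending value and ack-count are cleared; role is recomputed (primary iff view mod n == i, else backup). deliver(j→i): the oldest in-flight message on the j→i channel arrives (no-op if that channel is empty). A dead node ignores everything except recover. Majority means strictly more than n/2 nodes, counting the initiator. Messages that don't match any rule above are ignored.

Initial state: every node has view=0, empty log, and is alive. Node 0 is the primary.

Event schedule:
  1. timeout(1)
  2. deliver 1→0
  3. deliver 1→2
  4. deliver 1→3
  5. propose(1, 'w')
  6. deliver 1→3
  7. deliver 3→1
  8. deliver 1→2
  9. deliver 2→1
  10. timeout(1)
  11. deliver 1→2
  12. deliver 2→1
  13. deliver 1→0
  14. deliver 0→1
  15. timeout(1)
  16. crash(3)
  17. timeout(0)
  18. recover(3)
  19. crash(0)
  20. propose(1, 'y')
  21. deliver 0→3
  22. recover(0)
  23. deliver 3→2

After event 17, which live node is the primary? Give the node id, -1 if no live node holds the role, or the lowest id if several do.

1. timeout(1):  <1:prim v1 ->
2. deliver 1→0:  <0:back v1 ->
3. deliver 1→2:  <2:back v1 ->
4. deliver 1→3:  <3:back v1 ->
5. propose(1,'w'):  nop
6. deliver 1→3:  <3:back v1 w>
7. deliver 3→1:  nop
8. deliver 1→2:  <2:back v1 w>
9. deliver 2→1:  <1:prim v1 w>
10. timeout(1):  <1:back v2 w>
11. deliver 1→2:  <2:prim v2 w>
12. deliver 2→1:  nop
13. deliver 1→0:  <0:back v1 w>
14. deliver 0→1:  nop
15. timeout(1):  <1:back v3 w>
16. crash(3):  <3:✗back v1 w>
17. timeout(0):  <0:back v2 w>

2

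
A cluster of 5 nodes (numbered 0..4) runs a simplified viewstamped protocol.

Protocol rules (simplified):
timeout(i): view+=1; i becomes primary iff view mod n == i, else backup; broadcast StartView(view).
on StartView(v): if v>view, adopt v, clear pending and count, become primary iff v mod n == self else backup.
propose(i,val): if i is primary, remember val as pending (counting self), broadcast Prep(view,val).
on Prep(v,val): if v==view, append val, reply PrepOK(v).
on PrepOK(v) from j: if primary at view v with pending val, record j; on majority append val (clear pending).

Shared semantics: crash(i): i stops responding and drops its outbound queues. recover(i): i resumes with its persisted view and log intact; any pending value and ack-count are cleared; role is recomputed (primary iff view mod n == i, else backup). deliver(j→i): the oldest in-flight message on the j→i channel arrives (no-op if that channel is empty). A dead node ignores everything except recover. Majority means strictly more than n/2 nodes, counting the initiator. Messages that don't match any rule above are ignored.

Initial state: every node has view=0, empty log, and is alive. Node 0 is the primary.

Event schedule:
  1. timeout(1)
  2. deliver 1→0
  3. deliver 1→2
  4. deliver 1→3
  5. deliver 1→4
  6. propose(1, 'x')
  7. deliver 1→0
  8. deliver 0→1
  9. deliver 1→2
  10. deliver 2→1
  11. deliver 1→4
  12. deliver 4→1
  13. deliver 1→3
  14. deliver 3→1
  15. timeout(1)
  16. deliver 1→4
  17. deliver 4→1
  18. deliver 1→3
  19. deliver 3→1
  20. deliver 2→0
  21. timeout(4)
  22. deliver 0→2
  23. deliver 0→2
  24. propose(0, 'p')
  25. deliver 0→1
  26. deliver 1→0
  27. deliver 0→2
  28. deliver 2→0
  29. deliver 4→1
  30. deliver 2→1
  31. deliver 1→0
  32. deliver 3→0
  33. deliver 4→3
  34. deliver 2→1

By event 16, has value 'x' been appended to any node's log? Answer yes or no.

after 1 — timeout(1): n1:prim/v1/[-]
after 2 — deliver 1→0: n0:back/v1/[-]
after 3 — deliver 1→2: n2:back/v1/[-]
after 4 — deliver 1→3: n3:back/v1/[-]
after 5 — deliver 1→4: n4:back/v1/[-]
after 6 — propose(1,'x'): ·
after 7 — deliver 1→0: n0:back/v1/[x]
after 8 — deliver 0→1: ·
after 9 — deliver 1→2: n2:back/v1/[x]
after 10 — deliver 2→1: n1:prim/v1/[x]
after 11 — deliver 1→4: n4:back/v1/[x]
after 12 — deliver 4→1: ·
after 13 — deliver 1→3: n3:back/v1/[x]
after 14 — deliver 3→1: ·
after 15 — timeout(1): n1:back/v2/[x]
after 16 — deliver 1→4: n4:back/v2/[x]

yes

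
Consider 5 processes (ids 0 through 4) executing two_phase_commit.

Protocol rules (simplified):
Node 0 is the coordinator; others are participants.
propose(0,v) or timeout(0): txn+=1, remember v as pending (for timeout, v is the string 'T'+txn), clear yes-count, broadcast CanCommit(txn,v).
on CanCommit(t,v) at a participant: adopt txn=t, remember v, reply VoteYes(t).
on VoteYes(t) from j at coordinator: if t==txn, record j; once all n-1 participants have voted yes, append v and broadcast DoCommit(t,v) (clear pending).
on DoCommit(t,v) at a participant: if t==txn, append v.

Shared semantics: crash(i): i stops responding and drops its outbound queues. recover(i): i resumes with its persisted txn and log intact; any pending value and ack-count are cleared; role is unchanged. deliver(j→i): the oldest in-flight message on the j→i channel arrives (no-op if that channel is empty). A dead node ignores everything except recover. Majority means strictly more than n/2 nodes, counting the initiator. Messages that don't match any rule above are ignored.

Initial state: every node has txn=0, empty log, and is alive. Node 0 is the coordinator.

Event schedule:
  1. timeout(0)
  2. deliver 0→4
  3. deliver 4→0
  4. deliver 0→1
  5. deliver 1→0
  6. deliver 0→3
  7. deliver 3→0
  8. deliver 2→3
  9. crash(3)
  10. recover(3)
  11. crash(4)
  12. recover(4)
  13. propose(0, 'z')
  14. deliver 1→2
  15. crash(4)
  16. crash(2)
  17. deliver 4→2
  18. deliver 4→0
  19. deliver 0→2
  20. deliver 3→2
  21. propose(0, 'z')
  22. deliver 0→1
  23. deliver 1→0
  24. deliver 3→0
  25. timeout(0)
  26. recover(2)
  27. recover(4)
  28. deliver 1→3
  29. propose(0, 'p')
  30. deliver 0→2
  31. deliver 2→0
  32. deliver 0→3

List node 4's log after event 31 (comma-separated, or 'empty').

e1 timeout(0): 0[coor,t=1,-]
e2 deliver 0→4: 4[part,t=1,-]
e3 deliver 4→0: ·
e4 deliver 0→1: 1[part,t=1,-]
e5 deliver 1→0: ·
e6 deliver 0→3: 3[part,t=1,-]
e7 deliver 3→0: ·
e8 deliver 2→3: ·
e9 crash(3): 3[✗part,t=1,-]
e10 recover(3): 3[part,t=1,-]
e11 crash(4): 4[✗part,t=1,-]
e12 recover(4): 4[part,t=1,-]
e13 propose(0,'z'): 0[coor,t=2,-]
e14 deliver 1→2: ·
e15 crash(4): 4[✗part,t=1,-]
e16 crash(2): 2[✗part,t=0,-]
e17 deliver 4→2: ·
e18 deliver 4→0: ·
e19 deliver 0→2: ·
e20 deliver 3→2: ·
e21 propose(0,'z'): 0[coor,t=3,-]
e22 deliver 0→1: 1[part,t=2,-]
e23 deliver 1→0: ·
e24 deliver 3→0: ·
e25 timeout(0): 0[coor,t=4,-]
e26 recover(2): 2[part,t=0,-]
e27 recover(4): 4[part,t=1,-]
e28 deliver 1→3: ·
e29 propose(0,'p'): 0[coor,t=5,-]
e30 deliver 0→2: 2[part,t=1,-]
e31 deliver 2→0: ·

empty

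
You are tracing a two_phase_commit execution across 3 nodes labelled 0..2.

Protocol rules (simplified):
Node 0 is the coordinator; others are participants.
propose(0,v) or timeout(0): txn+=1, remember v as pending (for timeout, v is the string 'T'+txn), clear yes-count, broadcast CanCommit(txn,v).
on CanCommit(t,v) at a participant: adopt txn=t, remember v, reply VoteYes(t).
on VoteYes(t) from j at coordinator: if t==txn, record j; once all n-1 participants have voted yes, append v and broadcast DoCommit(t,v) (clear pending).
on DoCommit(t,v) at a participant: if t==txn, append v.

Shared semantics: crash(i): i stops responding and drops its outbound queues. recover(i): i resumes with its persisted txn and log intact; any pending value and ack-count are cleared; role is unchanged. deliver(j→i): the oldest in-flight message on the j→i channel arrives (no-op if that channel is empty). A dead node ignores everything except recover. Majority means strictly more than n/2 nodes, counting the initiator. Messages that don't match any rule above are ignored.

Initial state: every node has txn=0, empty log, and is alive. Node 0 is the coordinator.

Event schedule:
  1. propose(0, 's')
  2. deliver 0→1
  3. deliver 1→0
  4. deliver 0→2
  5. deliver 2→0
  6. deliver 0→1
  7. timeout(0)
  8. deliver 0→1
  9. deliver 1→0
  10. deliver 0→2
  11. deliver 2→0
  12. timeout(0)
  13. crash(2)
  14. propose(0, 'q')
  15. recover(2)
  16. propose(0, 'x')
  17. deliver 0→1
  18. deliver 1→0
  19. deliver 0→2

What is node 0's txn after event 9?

1. propose(0,'s'):  <0:coor t1 ->
2. deliver 0→1:  <1:part t1 ->
3. deliver 1→0:  nop
4. deliver 0→2:  <2:part t1 ->
5. deliver 2→0:  <0:coor t1 s>
6. deliver 0→1:  <1:part t1 s>
7. timeout(0):  <0:coor t2 s>
8. deliver 0→1:  <1:part t2 s>
9. deliver 1→0:  nop

2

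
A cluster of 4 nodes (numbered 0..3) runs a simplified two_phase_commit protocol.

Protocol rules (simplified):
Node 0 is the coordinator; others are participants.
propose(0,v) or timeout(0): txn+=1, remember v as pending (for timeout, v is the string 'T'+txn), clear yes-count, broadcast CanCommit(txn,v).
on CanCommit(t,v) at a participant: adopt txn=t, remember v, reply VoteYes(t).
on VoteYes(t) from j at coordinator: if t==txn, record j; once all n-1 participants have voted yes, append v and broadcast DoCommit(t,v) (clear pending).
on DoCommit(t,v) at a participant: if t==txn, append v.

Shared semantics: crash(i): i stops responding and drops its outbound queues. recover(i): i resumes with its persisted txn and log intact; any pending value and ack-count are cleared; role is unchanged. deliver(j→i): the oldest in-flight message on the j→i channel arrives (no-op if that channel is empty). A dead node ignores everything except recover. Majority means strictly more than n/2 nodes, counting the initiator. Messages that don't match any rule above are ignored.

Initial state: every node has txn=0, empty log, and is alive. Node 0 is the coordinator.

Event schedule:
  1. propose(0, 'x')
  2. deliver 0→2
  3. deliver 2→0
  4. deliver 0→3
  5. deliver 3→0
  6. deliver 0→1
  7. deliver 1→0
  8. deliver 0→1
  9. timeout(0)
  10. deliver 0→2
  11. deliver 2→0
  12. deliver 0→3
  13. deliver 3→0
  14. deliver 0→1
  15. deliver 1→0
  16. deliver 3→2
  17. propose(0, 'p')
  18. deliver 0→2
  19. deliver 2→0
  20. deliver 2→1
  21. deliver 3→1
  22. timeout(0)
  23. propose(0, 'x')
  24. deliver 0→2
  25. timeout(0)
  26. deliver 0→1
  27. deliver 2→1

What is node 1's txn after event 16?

2

e1 propose(0,'x'): 0[coor,t=1,-]
e2 deliver 0→2: 2[part,t=1,-]
e3 deliver 2→0: ·
e4 deliver 0→3: 3[part,t=1,-]
e5 deliver 3→0: ·
e6 deliver 0→1: 1[part,t=1,-]
e7 deliver 1→0: 0[coor,t=1,x]
e8 deliver 0→1: 1[part,t=1,x]
e9 timeout(0): 0[coor,t=2,x]
e10 deliver 0→2: 2[part,t=1,x]
e11 deliver 2→0: ·
e12 deliver 0→3: 3[part,t=1,x]
e13 deliver 3→0: ·
e14 deliver 0→1: 1[part,t=2,x]
e15 deliver 1→0: ·
e16 deliver 3→2: ·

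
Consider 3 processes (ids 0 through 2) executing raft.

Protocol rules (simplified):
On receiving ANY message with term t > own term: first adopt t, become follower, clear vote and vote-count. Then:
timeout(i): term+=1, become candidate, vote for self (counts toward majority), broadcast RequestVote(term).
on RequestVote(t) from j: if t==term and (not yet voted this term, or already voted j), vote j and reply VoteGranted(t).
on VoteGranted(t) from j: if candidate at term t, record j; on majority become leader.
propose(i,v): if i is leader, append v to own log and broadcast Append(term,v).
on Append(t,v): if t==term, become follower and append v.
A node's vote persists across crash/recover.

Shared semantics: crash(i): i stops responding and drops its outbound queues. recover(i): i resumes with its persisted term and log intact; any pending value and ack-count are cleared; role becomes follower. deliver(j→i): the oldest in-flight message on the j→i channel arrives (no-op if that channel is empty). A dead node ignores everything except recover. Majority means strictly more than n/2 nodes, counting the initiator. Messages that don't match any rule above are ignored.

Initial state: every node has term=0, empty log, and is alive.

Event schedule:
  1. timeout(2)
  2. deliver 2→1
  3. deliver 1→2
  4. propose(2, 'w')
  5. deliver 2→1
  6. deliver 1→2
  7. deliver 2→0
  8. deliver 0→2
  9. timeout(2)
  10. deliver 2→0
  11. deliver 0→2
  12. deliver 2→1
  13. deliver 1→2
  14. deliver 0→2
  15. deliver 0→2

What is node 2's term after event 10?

step 1 timeout(2): 2={cand,t=1,log=-}
step 2 deliver 2→1: 1={foll,t=1,log=-}
step 3 deliver 1→2: 2={lead,t=1,log=-}
step 4 propose(2,'w'): 2={lead,t=1,log=w}
step 5 deliver 2→1: 1={foll,t=1,log=w}
step 6 deliver 1→2: —
step 7 deliver 2→0: 0={foll,t=1,log=-}
step 8 deliver 0→2: —
step 9 timeout(2): 2={cand,t=2,log=w}
step 10 deliver 2→0: 0={foll,t=1,log=w}

2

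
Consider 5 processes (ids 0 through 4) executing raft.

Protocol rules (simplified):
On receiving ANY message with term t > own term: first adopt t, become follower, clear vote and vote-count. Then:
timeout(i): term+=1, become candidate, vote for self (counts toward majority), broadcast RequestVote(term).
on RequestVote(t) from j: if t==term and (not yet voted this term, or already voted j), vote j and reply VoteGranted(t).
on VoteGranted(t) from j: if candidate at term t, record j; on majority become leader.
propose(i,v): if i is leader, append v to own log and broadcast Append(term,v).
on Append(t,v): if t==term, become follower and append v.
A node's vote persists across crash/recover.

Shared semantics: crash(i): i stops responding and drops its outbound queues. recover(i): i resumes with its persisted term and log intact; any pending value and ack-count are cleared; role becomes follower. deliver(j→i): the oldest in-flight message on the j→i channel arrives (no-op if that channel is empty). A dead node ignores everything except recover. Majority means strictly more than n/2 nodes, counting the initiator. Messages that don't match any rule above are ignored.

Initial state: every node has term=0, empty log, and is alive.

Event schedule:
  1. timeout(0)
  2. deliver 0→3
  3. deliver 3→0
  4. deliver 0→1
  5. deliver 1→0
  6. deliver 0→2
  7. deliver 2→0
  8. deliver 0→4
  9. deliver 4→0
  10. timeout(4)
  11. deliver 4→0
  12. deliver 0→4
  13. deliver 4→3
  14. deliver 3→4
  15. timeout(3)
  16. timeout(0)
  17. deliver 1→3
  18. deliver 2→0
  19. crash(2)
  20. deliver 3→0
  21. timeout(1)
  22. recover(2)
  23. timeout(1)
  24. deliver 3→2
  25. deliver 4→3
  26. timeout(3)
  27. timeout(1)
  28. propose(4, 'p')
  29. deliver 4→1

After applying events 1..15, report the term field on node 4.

[1] timeout(0) → N0(cand t1 [-])
[2] deliver 0→3 → N3(foll t1 [-])
[3] deliver 3→0 → ∅
[4] deliver 0→1 → N1(foll t1 [-])
[5] deliver 1→0 → N0(lead t1 [-])
[6] deliver 0→2 → N2(foll t1 [-])
[7] deliver 2→0 → ∅
[8] deliver 0→4 → N4(foll t1 [-])
[9] deliver 4→0 → ∅
[10] timeout(4) → N4(cand t2 [-])
[11] deliver 4→0 → N0(foll t2 [-])
[12] deliver 0→4 → ∅
[13] deliver 4→3 → N3(foll t2 [-])
[14] deliver 3→4 → N4(lead t2 [-])
[15] timeout(3) → N3(cand t3 [-])

2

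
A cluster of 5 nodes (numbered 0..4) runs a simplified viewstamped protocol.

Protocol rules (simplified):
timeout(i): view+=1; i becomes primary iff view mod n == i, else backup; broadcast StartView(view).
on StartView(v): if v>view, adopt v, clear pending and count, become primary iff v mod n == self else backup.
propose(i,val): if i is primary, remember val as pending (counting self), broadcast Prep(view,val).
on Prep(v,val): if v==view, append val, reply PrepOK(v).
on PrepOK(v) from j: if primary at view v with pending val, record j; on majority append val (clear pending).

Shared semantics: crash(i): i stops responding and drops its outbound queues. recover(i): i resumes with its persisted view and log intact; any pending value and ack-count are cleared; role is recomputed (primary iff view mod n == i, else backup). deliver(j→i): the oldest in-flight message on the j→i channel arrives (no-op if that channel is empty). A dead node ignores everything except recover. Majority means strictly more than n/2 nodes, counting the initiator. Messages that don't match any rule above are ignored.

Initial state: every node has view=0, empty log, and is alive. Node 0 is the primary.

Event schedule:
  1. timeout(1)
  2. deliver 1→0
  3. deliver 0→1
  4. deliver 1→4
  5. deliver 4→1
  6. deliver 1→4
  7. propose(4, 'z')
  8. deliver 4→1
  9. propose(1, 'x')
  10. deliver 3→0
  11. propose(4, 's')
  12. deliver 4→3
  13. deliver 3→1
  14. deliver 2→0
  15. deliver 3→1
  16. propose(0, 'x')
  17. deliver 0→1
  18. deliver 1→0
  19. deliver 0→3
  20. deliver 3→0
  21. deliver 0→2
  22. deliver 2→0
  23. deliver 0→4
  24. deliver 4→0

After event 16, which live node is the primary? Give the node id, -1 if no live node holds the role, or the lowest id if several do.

step 1 timeout(1): 1={prim,v=1,log=-}
step 2 deliver 1→0: 0={back,v=1,log=-}
step 3 deliver 0→1: —
step 4 deliver 1→4: 4={back,v=1,log=-}
step 5 deliver 4→1: —
step 6 deliver 1→4: —
step 7 propose(4,'z'): —
step 8 deliver 4→1: —
step 9 propose(1,'x'): —
step 10 deliver 3→0: —
step 11 propose(4,'s'): —
step 12 deliver 4→3: —
step 13 deliver 3→1: —
step 14 deliver 2→0: —
step 15 deliver 3→1: —
step 16 propose(0,'x'): —

1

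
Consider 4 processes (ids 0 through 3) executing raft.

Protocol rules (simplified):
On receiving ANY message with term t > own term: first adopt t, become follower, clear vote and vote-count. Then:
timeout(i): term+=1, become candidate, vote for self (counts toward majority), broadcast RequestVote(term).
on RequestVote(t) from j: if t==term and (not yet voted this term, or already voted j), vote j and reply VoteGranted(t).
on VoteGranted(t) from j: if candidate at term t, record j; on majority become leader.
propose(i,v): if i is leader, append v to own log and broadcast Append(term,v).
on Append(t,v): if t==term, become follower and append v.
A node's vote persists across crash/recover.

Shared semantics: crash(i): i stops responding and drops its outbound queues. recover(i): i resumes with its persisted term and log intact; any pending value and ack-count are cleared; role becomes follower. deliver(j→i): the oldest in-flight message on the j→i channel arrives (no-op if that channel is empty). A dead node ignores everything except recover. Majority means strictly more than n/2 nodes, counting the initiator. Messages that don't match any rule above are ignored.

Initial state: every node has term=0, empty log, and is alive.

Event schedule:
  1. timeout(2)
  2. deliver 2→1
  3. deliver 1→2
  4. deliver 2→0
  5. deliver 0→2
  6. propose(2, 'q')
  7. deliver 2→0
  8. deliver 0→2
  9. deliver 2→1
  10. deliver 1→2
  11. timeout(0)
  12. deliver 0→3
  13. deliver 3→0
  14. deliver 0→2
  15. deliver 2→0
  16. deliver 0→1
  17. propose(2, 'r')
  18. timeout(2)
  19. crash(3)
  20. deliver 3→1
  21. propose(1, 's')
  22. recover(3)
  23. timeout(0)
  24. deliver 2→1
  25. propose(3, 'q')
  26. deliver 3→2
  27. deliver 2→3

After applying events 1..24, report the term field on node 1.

3

after 1 — timeout(2): n2:cand/t1/[-]
after 2 — deliver 2→1: n1:foll/t1/[-]
after 3 — deliver 1→2: ·
after 4 — deliver 2→0: n0:foll/t1/[-]
after 5 — deliver 0→2: n2:lead/t1/[-]
after 6 — propose(2,'q'): n2:lead/t1/[q]
after 7 — deliver 2→0: n0:foll/t1/[q]
after 8 — deliver 0→2: ·
after 9 — deliver 2→1: n1:foll/t1/[q]
after 10 — deliver 1→2: ·
after 11 — timeout(0): n0:cand/t2/[q]
after 12 — deliver 0→3: n3:foll/t2/[-]
after 13 — deliver 3→0: ·
after 14 — deliver 0→2: n2:foll/t2/[q]
after 15 — deliver 2→0: n0:lead/t2/[q]
after 16 — deliver 0→1: n1:foll/t2/[q]
after 17 — propose(2,'r'): ·
after 18 — timeout(2): n2:cand/t3/[q]
after 19 — crash(3): n3:✗foll/t2/[-]
after 20 — deliver 3→1: ·
after 21 — propose(1,'s'): ·
after 22 — recover(3): n3:foll/t2/[-]
after 23 — timeout(0): n0:cand/t3/[q]
after 24 — deliver 2→1: n1:foll/t3/[q]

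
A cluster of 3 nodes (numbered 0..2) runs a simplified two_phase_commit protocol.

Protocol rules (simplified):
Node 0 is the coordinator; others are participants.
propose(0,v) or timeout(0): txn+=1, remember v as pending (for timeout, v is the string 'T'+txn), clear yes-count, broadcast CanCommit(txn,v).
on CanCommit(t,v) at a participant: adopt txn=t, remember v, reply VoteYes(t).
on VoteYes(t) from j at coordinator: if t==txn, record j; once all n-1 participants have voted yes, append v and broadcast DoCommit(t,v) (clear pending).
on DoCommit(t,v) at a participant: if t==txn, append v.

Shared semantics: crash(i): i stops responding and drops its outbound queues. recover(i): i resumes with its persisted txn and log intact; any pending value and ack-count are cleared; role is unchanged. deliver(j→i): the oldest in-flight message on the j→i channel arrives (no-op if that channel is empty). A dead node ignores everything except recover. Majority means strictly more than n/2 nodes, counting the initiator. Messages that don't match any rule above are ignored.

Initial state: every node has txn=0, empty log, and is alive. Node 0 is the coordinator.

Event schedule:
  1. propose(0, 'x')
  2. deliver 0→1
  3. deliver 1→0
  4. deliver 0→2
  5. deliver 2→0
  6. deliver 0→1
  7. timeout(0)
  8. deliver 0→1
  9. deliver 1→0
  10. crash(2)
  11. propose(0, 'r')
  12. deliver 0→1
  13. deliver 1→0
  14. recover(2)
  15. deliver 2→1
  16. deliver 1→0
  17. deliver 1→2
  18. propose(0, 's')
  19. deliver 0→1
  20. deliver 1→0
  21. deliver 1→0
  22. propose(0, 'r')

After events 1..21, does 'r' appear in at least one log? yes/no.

1. propose(0,'x'):  <0:coor t1 ->
2. deliver 0→1:  <1:part t1 ->
3. deliver 1→0:  nop
4. deliver 0→2:  <2:part t1 ->
5. deliver 2→0:  <0:coor t1 x>
6. deliver 0→1:  <1:part t1 x>
7. timeout(0):  <0:coor t2 x>
8. deliver 0→1:  <1:part t2 x>
9. deliver 1→0:  nop
10. crash(2):  <2:✗part t1 ->
11. propose(0,'r'):  <0:coor t3 x>
12. deliver 0→1:  <1:part t3 x>
13. deliver 1→0:  nop
14. recover(2):  <2:part t1 ->
15. deliver 2→1:  nop
16. deliver 1→0:  nop
17. deliver 1→2:  nop
18. propose(0,'s'):  <0:coor t4 x>
19. deliver 0→1:  <1:part t4 x>
20. deliver 1→0:  nop
21. deliver 1→0:  nop

no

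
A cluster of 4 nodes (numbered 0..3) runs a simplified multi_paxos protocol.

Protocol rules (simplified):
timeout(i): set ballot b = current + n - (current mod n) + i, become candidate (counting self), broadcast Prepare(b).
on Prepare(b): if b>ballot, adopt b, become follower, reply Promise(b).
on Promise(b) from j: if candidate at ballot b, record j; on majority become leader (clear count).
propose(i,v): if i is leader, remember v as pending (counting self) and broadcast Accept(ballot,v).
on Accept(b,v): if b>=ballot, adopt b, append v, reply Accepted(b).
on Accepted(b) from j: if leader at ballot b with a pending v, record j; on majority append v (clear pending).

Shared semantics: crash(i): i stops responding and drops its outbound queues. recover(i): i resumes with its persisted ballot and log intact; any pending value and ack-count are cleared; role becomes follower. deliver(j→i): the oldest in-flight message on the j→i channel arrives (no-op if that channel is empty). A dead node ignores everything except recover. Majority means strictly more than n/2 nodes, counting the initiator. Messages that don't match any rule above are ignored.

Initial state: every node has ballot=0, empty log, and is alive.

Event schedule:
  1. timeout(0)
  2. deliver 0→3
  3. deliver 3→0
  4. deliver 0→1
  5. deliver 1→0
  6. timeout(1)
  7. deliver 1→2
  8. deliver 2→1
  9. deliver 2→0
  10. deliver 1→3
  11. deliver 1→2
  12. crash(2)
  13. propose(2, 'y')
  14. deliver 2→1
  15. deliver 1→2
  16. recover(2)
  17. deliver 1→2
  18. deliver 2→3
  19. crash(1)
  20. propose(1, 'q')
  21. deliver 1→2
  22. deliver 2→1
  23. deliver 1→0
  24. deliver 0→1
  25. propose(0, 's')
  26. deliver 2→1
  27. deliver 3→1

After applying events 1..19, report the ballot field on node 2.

9

after 1 — timeout(0): n0:cand/b4/[-]
after 2 — deliver 0→3: n3:foll/b4/[-]
after 3 — deliver 3→0: ·
after 4 — deliver 0→1: n1:foll/b4/[-]
after 5 — deliver 1→0: n0:lead/b4/[-]
after 6 — timeout(1): n1:cand/b9/[-]
after 7 — deliver 1→2: n2:foll/b9/[-]
after 8 — deliver 2→1: ·
after 9 — deliver 2→0: ·
after 10 — deliver 1→3: n3:foll/b9/[-]
after 11 — deliver 1→2: ·
after 12 — crash(2): n2:✗foll/b9/[-]
after 13 — propose(2,'y'): ·
after 14 — deliver 2→1: ·
after 15 — deliver 1→2: ·
after 16 — recover(2): n2:foll/b9/[-]
after 17 — deliver 1→2: ·
after 18 — deliver 2→3: ·
after 19 — crash(1): n1:✗cand/b9/[-]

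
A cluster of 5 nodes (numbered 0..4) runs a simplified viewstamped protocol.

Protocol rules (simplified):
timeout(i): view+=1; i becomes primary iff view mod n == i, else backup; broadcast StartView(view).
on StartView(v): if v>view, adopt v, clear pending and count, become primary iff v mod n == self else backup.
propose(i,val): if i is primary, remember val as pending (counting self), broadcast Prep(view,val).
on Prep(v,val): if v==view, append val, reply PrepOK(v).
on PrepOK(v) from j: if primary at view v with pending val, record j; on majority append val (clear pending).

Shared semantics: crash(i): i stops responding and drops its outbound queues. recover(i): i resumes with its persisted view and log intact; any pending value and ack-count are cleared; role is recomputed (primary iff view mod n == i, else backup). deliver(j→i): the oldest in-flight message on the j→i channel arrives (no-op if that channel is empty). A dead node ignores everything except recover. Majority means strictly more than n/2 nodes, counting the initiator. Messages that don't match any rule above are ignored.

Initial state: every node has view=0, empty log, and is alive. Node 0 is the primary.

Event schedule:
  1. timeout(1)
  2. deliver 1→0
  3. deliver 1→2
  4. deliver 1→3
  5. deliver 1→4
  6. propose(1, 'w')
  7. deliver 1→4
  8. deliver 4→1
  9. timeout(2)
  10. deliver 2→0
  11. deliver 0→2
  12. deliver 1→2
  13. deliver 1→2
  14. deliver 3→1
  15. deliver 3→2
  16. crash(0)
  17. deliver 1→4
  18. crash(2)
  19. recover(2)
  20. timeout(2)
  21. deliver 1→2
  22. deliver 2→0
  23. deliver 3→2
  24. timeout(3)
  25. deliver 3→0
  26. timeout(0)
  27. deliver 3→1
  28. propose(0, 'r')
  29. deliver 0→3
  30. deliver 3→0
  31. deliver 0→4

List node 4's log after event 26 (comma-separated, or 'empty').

step 1 timeout(1): 1={prim,v=1,log=-}
step 2 deliver 1→0: 0={back,v=1,log=-}
step 3 deliver 1→2: 2={back,v=1,log=-}
step 4 deliver 1→3: 3={back,v=1,log=-}
step 5 deliver 1→4: 4={back,v=1,log=-}
step 6 propose(1,'w'): —
step 7 deliver 1→4: 4={back,v=1,log=w}
step 8 deliver 4→1: —
step 9 timeout(2): 2={prim,v=2,log=-}
step 10 deliver 2→0: 0={back,v=2,log=-}
step 11 deliver 0→2: —
step 12 deliver 1→2: —
step 13 deliver 1→2: —
step 14 deliver 3→1: —
step 15 deliver 3→2: —
step 16 crash(0): 0={✗back,v=2,log=-}
step 17 deliver 1→4: —
step 18 crash(2): 2={✗prim,v=2,log=-}
step 19 recover(2): 2={prim,v=2,log=-}
step 20 timeout(2): 2={back,v=3,log=-}
step 21 deliver 1→2: —
step 22 deliver 2→0: —
step 23 deliver 3→2: —
step 24 timeout(3): 3={back,v=2,log=-}
step 25 deliver 3→0: —
step 26 timeout(0): —

w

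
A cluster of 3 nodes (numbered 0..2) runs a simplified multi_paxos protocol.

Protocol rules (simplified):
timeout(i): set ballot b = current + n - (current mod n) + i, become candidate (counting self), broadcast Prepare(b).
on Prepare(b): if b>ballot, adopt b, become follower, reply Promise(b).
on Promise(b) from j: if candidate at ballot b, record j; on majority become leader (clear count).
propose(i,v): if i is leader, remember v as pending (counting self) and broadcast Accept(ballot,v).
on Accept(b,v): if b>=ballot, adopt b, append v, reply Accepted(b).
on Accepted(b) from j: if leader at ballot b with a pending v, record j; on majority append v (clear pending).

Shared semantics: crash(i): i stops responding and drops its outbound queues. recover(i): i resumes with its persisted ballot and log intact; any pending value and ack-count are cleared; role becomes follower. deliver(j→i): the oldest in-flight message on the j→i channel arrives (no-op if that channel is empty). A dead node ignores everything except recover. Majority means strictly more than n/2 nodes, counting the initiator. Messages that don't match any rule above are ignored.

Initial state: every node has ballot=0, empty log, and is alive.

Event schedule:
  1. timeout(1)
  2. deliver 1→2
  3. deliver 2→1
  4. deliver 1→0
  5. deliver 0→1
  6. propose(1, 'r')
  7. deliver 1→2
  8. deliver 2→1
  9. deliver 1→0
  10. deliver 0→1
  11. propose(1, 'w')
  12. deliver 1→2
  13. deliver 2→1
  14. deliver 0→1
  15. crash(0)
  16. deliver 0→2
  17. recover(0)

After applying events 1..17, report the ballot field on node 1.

e1 timeout(1): 1[cand,b=4,-]
e2 deliver 1→2: 2[foll,b=4,-]
e3 deliver 2→1: 1[lead,b=4,-]
e4 deliver 1→0: 0[foll,b=4,-]
e5 deliver 0→1: ·
e6 propose(1,'r'): ·
e7 deliver 1→2: 2[foll,b=4,r]
e8 deliver 2→1: 1[lead,b=4,r]
e9 deliver 1→0: 0[foll,b=4,r]
e10 deliver 0→1: ·
e11 propose(1,'w'): ·
e12 deliver 1→2: 2[foll,b=4,r,w]
e13 deliver 2→1: 1[lead,b=4,r,w]
e14 deliver 0→1: ·
e15 crash(0): 0[✗foll,b=4,r]
e16 deliver 0→2: ·
e17 recover(0): 0[foll,b=4,r]

4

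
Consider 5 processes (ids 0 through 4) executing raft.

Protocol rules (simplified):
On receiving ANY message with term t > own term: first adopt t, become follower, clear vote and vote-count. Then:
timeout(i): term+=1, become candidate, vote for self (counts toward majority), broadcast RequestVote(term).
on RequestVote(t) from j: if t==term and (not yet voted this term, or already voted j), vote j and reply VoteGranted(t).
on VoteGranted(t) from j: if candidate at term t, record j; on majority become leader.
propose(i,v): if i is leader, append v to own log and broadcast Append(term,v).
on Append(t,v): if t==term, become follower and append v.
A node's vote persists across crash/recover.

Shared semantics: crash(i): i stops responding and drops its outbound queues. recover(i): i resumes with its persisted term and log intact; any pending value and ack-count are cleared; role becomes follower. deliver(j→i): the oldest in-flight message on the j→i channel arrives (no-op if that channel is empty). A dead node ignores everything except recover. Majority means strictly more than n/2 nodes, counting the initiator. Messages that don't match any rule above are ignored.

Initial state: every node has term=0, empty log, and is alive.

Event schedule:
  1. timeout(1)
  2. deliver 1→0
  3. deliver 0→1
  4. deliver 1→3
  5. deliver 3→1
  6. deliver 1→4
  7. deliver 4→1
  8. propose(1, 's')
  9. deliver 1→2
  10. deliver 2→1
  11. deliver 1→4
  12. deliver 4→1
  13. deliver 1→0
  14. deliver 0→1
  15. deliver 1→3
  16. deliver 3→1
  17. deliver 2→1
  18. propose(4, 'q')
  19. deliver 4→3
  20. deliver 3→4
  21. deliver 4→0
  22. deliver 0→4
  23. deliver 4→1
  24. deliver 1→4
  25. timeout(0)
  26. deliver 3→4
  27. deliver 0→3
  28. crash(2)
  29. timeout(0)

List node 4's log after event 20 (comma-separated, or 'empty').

s

after 1 — timeout(1): n1:cand/t1/[-]
after 2 — deliver 1→0: n0:foll/t1/[-]
after 3 — deliver 0→1: ·
after 4 — deliver 1→3: n3:foll/t1/[-]
after 5 — deliver 3→1: n1:lead/t1/[-]
after 6 — deliver 1→4: n4:foll/t1/[-]
after 7 — deliver 4→1: ·
after 8 — propose(1,'s'): n1:lead/t1/[s]
after 9 — deliver 1→2: n2:foll/t1/[-]
after 10 — deliver 2→1: ·
after 11 — deliver 1→4: n4:foll/t1/[s]
after 12 — deliver 4→1: ·
after 13 — deliver 1→0: n0:foll/t1/[s]
after 14 — deliver 0→1: ·
after 15 — deliver 1→3: n3:foll/t1/[s]
after 16 — deliver 3→1: ·
after 17 — deliver 2→1: ·
after 18 — propose(4,'q'): ·
after 19 — deliver 4→3: ·
after 20 — deliver 3→4: ·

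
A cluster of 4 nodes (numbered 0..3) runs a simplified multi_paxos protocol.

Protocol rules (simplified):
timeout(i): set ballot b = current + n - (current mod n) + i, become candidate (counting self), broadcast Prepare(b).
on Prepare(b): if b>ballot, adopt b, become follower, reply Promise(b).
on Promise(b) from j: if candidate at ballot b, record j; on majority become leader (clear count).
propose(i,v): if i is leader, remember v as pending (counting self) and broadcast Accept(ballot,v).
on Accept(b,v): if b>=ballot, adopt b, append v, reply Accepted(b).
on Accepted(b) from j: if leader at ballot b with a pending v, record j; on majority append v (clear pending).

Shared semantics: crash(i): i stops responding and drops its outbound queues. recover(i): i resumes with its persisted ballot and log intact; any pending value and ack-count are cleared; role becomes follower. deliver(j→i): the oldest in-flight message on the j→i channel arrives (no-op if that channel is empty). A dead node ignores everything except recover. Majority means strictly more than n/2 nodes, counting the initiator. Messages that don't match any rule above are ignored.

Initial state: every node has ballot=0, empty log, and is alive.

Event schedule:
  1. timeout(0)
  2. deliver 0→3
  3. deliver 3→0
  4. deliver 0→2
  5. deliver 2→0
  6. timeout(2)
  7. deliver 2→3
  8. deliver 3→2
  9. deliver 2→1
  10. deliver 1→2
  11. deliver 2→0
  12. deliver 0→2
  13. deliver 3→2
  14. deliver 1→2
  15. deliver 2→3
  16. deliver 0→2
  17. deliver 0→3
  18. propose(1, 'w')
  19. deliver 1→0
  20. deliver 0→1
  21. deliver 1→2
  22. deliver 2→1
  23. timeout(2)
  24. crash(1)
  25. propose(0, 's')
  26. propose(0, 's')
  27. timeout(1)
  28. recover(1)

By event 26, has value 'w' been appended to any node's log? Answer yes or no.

e1 timeout(0): 0[cand,b=4,-]
e2 deliver 0→3: 3[foll,b=4,-]
e3 deliver 3→0: ·
e4 deliver 0→2: 2[foll,b=4,-]
e5 deliver 2→0: 0[lead,b=4,-]
e6 timeout(2): 2[cand,b=10,-]
e7 deliver 2→3: 3[foll,b=10,-]
e8 deliver 3→2: ·
e9 deliver 2→1: 1[foll,b=10,-]
e10 deliver 1→2: 2[lead,b=10,-]
e11 deliver 2→0: 0[foll,b=10,-]
e12 deliver 0→2: ·
e13 deliver 3→2: ·
e14 deliver 1→2: ·
e15 deliver 2→3: ·
e16 deliver 0→2: ·
e17 deliver 0→3: ·
e18 propose(1,'w'): ·
e19 deliver 1→0: ·
e20 deliver 0→1: ·
e21 deliver 1→2: ·
e22 deliver 2→1: ·
e23 timeout(2): 2[cand,b=14,-]
e24 crash(1): 1[✗foll,b=10,-]
e25 propose(0,'s'): ·
e26 propose(0,'s'): ·

no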